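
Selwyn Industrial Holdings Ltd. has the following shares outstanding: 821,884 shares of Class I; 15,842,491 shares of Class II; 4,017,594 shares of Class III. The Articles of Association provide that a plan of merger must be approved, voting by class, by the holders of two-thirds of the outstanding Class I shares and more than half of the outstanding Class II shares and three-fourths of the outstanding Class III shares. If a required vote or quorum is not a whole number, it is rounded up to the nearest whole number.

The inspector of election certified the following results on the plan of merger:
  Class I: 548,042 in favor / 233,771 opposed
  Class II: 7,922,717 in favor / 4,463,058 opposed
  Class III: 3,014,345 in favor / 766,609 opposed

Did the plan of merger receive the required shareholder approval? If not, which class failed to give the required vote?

Class I: 2/3 of 821884 = 547922.67, rounded up to 547923; 547,923 required, 548,042 in favor — approved.
Class II: a majority of 15842491 is 7921246; 7,921,246 required, 7,922,717 in favor — approved.
Class III: 3/4 of 4017594 = 3013195.50, rounded up to 3013196; 3,013,196 required, 3,014,345 in favor — approved.

Approved — every class gave the required vote.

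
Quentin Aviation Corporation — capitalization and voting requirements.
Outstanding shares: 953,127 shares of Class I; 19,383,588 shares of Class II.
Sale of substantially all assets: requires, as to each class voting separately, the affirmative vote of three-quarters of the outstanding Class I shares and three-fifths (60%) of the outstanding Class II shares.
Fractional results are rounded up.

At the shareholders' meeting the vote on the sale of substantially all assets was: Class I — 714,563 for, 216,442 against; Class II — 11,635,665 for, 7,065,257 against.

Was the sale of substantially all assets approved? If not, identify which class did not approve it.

Not approved — the Class I shares did not give the required vote.

Class I: 3/4 of 953127 = 714845.25, rounded up to 714846; 714,846 required, 714,563 in favor — not approved.
Class II: 3/5 of 19383588 = 11630152.80, rounded up to 11630153; 11,630,153 required, 11,635,665 in favor — approved.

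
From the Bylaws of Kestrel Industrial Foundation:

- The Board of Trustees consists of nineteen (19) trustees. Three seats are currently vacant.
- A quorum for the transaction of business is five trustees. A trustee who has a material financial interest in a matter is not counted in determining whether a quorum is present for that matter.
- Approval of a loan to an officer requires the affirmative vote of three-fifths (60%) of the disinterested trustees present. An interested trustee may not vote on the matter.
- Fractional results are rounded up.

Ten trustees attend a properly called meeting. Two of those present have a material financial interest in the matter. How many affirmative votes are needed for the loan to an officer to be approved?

5

The loan to an officer requires three-fifths of the disinterested trustees present (10 − 2 = 8).
3/5 of 8 = 4.80, rounded up to 5.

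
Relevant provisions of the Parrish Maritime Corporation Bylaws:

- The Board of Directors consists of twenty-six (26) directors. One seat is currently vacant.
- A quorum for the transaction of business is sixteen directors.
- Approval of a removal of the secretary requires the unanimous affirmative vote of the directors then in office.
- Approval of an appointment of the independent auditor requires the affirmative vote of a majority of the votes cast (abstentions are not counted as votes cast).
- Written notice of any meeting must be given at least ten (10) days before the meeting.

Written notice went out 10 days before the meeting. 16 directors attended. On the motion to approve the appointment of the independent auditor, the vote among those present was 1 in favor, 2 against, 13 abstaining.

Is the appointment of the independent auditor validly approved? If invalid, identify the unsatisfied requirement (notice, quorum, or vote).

Invalid — vote requirement not satisfied.

Notice: 10 days given; 10 required (10 ≥ 10). Satisfied.
Quorum: 16 present; quorum is 16. Satisfied.
Vote: the appointment of the independent auditor requires a majority of the votes cast (16 present − 13 abstaining = 3). A majority of 3 is 2, so 2 affirmative votes are needed; 1 voted in favor. Not satisfied.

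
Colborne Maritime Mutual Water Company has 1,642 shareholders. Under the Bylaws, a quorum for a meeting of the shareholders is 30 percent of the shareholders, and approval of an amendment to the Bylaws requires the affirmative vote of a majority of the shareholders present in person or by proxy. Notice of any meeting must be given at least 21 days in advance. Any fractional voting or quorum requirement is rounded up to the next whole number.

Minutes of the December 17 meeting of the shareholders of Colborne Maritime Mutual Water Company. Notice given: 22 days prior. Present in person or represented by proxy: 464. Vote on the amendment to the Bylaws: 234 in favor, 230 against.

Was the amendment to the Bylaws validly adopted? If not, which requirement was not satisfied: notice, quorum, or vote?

Notice: 22 days given; 21 required. Satisfied.
Quorum: 30% of 1,642 = 492.60, rounded up to 493; 464 present. Not satisfied.
Vote: requires a majority of those present (464); a majority of 464 is 233, so 233 needed; 234 in favor. Satisfied.

Invalid — quorum requirement not satisfied.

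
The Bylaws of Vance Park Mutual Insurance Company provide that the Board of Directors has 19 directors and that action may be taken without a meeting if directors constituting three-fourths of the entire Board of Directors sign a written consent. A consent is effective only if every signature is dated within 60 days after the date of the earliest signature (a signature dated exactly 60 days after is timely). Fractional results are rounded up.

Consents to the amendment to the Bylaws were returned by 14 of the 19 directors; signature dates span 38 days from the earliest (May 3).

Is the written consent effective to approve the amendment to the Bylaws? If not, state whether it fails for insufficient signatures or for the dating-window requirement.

Signatures required: three-fourths of 19 — 3/4 of 19 = 14.25, rounded up to 15, so 15 needed; 14 signed. Insufficient.
Dating window: the latest signature is 38 days after the earliest; the limit is 60 days. Within the window.

Not effective — insufficient signatures.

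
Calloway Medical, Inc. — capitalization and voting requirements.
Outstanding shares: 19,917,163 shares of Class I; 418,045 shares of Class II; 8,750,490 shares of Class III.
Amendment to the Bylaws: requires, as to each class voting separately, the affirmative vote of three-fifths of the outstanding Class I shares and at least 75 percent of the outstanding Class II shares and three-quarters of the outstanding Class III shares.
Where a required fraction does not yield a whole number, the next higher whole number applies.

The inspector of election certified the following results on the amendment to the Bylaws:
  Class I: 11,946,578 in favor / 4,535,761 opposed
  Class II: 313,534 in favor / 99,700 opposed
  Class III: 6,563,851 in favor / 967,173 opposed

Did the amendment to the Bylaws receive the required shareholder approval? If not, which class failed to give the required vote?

Not approved — the Class I shares did not give the required vote.

Class I: 3/5 of 19917163 = 11950297.80, rounded up to 11950298; 11,950,298 required, 11,946,578 in favor — not approved.
Class II: 3/4 of 418045 = 313533.75, rounded up to 313534; 313,534 required, 313,534 in favor — approved.
Class III: 3/4 of 8750490 = 6562867.50, rounded up to 6562868; 6,562,868 required, 6,563,851 in favor — approved.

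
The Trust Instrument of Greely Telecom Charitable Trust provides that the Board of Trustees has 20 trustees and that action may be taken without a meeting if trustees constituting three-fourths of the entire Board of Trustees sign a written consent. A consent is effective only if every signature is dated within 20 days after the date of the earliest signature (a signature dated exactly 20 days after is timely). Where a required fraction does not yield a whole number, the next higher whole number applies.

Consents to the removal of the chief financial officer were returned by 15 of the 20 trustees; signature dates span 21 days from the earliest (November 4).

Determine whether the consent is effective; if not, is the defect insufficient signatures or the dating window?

Signatures required: three-fourths of 20 — 3/4 of 20 = 15, so 15 needed; 15 signed. Sufficient.
Dating window: the latest signature is 21 days after the earliest; the limit is 20 days. Outside the window.

Not effective — dating-window requirement not satisfied.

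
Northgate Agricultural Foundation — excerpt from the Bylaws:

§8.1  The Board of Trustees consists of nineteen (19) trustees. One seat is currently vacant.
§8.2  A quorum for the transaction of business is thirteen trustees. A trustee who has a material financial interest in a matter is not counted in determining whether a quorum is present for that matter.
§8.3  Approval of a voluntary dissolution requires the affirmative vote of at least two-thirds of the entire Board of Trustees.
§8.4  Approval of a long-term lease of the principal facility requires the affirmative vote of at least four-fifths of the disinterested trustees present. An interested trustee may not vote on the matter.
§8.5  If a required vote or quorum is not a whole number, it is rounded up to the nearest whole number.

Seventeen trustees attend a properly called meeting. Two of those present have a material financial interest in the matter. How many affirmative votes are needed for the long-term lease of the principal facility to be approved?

12

The long-term lease of the principal facility requires four-fifths of the disinterested trustees present (17 − 2 = 15).
4/5 of 15 = 12.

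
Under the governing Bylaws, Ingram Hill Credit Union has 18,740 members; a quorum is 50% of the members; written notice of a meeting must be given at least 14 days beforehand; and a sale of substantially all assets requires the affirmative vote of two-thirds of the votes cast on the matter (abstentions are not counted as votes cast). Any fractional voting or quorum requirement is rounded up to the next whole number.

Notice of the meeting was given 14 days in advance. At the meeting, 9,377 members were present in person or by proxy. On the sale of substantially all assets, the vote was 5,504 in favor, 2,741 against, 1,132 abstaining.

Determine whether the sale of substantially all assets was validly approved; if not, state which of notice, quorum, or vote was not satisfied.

Notice: 14 days given; 14 required. Satisfied.
Quorum: 50% of 18,740 = 9,370; 9,377 present. Satisfied.
Vote: requires two-thirds of the votes cast (9,377 − 1,132 abstaining = 8,245); 2/3 of 8245 = 5496.67, rounded up to 5497, so 5,497 needed; 5,504 in favor. Satisfied.

Valid — all requirements satisfied.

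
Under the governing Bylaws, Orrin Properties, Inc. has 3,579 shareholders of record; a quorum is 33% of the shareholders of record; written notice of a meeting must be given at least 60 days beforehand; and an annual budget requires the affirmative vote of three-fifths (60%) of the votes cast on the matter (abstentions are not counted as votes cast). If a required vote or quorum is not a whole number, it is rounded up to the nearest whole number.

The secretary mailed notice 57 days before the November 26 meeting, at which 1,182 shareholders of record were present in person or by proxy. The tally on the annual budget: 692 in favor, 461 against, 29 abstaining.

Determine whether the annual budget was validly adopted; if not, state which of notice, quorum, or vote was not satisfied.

Invalid — notice requirement not satisfied.

Notice: 57 days given; 60 required. Not satisfied.
Quorum: 33% of 3,579 = 1,181.07, rounded up to 1,182; 1,182 present. Satisfied.
Vote: requires three-fifths of the votes cast (1,182 − 29 abstaining = 1,153); 3/5 of 1153 = 691.80, rounded up to 692, so 692 needed; 692 in favor. Satisfied.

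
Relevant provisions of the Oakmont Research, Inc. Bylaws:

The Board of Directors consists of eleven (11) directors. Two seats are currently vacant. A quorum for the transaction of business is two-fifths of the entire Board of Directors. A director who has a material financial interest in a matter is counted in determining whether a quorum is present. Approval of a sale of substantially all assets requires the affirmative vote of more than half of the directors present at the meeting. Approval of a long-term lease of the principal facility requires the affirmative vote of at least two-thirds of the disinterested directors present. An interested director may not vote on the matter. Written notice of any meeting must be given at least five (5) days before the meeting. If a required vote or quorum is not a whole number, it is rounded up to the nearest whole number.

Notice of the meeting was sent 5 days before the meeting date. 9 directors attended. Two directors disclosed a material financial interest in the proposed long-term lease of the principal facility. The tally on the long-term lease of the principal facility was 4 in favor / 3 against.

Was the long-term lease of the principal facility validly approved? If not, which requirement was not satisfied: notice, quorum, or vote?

Invalid — vote requirement not satisfied.

Notice: 5 days given; 5 required (5 ≥ 5). Satisfied.
Quorum: 9 present (interested directors count toward quorum); quorum is 5. Satisfied.
Vote: the long-term lease of the principal facility requires two-thirds of the disinterested directors present (9 − 2 = 7). 2/3 of 7 = 4.67, rounded up to 5, so 5 affirmative votes are needed; 4 voted in favor. Not satisfied.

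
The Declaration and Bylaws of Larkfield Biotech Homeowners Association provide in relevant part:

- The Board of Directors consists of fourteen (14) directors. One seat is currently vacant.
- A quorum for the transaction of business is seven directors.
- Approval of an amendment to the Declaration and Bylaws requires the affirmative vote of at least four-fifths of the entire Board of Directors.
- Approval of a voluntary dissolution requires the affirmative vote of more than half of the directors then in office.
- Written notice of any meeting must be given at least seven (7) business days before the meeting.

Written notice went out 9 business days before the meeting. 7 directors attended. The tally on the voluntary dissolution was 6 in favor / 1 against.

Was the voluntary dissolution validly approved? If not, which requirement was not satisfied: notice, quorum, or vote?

Notice: 9 business days given; 7 required (9 ≥ 7). Satisfied.
Quorum: 7 present; quorum is 7. Satisfied.
Vote: the voluntary dissolution requires a majority of the directors then in office (13). A majority of 13 is 7, so 7 affirmative votes are needed; 6 voted in favor. Not satisfied.

Invalid — vote requirement not satisfied.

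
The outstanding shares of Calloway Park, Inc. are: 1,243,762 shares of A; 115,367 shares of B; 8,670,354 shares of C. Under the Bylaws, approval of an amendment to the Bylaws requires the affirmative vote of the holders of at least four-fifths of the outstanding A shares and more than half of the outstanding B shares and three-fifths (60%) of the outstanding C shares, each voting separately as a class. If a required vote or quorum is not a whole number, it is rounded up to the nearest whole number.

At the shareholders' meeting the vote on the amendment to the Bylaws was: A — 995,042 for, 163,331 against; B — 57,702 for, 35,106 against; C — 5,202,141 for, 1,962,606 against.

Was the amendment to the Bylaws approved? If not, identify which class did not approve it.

Not approved — the C shares did not give the required vote.

A: 4/5 of 1243762 = 995009.60, rounded up to 995010; 995,010 required, 995,042 in favor — approved.
B: a majority of 115367 is 57684; 57,684 required, 57,702 in favor — approved.
C: 3/5 of 8670354 = 5202212.40, rounded up to 5202213; 5,202,213 required, 5,202,141 in favor — not approved.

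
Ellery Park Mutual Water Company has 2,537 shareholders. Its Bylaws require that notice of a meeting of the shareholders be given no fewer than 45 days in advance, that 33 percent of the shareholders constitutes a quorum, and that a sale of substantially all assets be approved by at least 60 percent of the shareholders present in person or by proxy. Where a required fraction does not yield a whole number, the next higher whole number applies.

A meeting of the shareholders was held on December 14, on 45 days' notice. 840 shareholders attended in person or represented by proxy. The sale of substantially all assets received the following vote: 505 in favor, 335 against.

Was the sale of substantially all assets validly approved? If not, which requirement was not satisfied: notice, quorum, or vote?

Valid — all requirements satisfied.

Notice: 45 days given; 45 required. Satisfied.
Quorum: 33% of 2,537 = 837.21, rounded up to 838; 840 present. Satisfied.
Vote: requires three-fifths of those present (840); 3/5 of 840 = 504, so 504 needed; 505 in favor. Satisfied.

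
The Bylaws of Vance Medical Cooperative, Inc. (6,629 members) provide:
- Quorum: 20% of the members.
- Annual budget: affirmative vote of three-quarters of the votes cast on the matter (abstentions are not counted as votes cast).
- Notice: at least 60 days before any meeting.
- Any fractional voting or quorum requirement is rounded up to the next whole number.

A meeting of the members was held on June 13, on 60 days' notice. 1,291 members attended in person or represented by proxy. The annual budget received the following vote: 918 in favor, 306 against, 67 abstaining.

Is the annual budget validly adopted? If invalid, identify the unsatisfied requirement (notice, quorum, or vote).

Invalid — quorum requirement not satisfied.

Notice: 60 days given; 60 required. Satisfied.
Quorum: 20% of 6,629 = 1,325.80, rounded up to 1,326; 1,291 present. Not satisfied.
Vote: requires three-fourths of the votes cast (1,291 − 67 abstaining = 1,224); 3/4 of 1224 = 918, so 918 needed; 918 in favor. Satisfied.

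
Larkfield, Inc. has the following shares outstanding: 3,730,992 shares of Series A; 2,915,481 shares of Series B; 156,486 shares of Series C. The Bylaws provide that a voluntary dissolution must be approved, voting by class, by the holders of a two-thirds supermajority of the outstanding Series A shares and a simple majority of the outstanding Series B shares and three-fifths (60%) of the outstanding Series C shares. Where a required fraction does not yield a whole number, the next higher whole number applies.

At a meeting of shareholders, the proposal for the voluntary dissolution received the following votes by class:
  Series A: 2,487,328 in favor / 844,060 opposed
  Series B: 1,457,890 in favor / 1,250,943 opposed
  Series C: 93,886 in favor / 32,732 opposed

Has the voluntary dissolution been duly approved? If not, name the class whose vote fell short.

Not approved — the Series C shares did not give the required vote.

Series A: 2/3 of 3730992 = 2487328; 2,487,328 required, 2,487,328 in favor — approved.
Series B: a majority of 2915481 is 1457741; 1,457,741 required, 1,457,890 in favor — approved.
Series C: 3/5 of 156486 = 93891.60, rounded up to 93892; 93,892 required, 93,886 in favor — not approved.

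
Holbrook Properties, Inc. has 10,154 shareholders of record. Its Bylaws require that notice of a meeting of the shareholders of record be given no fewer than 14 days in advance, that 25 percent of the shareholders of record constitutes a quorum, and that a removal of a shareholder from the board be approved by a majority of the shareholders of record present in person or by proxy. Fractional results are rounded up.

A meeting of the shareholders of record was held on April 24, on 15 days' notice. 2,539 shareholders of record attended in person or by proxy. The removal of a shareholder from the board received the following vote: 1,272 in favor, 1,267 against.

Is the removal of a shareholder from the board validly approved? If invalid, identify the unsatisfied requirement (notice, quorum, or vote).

Notice: 15 days given; 14 required. Satisfied.
Quorum: 25% of 10,154 = 2,538.50, rounded up to 2,539; 2,539 present. Satisfied.
Vote: requires a majority of those present (2,539); a majority of 2539 is 1270, so 1,270 needed; 1,272 in favor. Satisfied.

Valid — all requirements satisfied.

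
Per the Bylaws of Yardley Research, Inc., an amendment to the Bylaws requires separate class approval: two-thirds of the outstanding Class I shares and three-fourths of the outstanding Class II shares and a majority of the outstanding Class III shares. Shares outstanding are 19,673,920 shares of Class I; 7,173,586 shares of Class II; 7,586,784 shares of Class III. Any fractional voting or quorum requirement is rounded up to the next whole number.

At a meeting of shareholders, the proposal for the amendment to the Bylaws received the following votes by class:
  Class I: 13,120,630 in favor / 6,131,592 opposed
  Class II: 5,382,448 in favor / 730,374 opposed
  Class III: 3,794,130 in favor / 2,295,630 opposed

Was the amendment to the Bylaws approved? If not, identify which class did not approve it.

Approved — every class gave the required vote.

Class I: 2/3 of 19673920 = 13115946.67, rounded up to 13115947; 13,115,947 required, 13,120,630 in favor — approved.
Class II: 3/4 of 7173586 = 5380189.50, rounded up to 5380190; 5,380,190 required, 5,382,448 in favor — approved.
Class III: a majority of 7586784 is 3793393; 3,793,393 required, 3,794,130 in favor — approved.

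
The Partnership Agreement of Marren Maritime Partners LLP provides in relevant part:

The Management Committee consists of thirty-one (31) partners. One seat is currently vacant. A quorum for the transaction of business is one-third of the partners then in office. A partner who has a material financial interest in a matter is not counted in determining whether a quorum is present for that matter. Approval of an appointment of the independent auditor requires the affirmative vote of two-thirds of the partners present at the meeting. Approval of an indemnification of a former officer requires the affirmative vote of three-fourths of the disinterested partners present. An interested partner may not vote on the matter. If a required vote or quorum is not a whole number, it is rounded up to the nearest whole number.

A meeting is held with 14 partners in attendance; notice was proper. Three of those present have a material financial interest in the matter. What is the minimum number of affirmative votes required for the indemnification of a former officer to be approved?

The indemnification of a former officer requires three-fourths of the disinterested partners present (14 − 3 = 11).
3/4 of 11 = 8.25, rounded up to 9.

9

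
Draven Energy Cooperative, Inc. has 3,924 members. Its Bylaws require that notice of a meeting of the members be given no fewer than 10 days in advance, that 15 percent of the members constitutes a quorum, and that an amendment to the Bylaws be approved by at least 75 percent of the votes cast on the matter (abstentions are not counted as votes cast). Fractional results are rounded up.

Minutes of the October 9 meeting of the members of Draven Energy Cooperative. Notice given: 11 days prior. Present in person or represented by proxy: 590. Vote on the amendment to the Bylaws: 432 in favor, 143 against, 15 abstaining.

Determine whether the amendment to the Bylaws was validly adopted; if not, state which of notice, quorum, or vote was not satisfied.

Valid — all requirements satisfied.

Notice: 11 days given; 10 required. Satisfied.
Quorum: 15% of 3,924 = 588.60, rounded up to 589; 590 present. Satisfied.
Vote: requires three-fourths of the votes cast (590 − 15 abstaining = 575); 3/4 of 575 = 431.25, rounded up to 432, so 432 needed; 432 in favor. Satisfied.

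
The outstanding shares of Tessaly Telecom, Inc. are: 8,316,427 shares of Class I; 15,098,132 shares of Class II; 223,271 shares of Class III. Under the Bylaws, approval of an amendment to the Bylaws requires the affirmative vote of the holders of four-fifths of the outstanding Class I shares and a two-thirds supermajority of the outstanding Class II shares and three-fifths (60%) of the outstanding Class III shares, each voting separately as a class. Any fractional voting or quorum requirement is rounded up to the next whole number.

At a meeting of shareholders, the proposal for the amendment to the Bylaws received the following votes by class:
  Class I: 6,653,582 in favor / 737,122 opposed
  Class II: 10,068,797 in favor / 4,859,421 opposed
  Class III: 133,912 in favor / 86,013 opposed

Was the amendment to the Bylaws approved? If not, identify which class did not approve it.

Class I: 4/5 of 8316427 = 6653141.60, rounded up to 6653142; 6,653,142 required, 6,653,582 in favor — approved.
Class II: 2/3 of 15098132 = 10065421.33, rounded up to 10065422; 10,065,422 required, 10,068,797 in favor — approved.
Class III: 3/5 of 223271 = 133962.60, rounded up to 133963; 133,963 required, 133,912 in favor — not approved.

Not approved — the Class III shares did not give the required vote.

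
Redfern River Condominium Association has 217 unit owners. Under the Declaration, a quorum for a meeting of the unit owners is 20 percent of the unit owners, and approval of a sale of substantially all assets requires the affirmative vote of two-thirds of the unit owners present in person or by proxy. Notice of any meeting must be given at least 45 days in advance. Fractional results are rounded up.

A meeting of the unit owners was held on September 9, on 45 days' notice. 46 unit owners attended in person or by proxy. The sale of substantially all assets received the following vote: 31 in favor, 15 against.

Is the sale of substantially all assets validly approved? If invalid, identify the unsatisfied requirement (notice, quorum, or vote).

Notice: 45 days given; 45 required. Satisfied.
Quorum: 20% of 217 = 43.40, rounded up to 44; 46 present. Satisfied.
Vote: requires two-thirds of those present (46); 2/3 of 46 = 30.67, rounded up to 31, so 31 needed; 31 in favor. Satisfied.

Valid — all requirements satisfied.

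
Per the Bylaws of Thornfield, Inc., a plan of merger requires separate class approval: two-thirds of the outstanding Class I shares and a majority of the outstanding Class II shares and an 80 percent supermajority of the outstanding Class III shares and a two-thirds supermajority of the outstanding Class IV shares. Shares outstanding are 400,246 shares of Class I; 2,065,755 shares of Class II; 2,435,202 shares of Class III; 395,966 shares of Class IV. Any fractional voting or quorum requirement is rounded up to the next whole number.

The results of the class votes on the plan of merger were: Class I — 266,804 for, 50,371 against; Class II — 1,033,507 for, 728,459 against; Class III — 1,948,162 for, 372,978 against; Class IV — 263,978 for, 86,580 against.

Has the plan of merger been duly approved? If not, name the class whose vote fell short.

Class I: 2/3 of 400246 = 266830.67, rounded up to 266831; 266,831 required, 266,804 in favor — not approved.
Class II: a majority of 2065755 is 1032878; 1,032,878 required, 1,033,507 in favor — approved.
Class III: 4/5 of 2435202 = 1948161.60, rounded up to 1948162; 1,948,162 required, 1,948,162 in favor — approved.
Class IV: 2/3 of 395966 = 263977.33, rounded up to 263978; 263,978 required, 263,978 in favor — approved.

Not approved — the Class I shares did not give the required vote.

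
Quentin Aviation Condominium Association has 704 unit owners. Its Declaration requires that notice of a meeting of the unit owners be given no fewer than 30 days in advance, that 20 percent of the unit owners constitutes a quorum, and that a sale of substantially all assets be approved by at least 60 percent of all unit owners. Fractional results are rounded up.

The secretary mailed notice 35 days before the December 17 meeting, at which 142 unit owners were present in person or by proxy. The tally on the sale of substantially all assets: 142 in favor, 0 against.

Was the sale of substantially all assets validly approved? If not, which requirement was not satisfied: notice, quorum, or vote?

Invalid — vote requirement not satisfied.

Notice: 35 days given; 30 required. Satisfied.
Quorum: 20% of 704 = 140.80, rounded up to 141; 142 present. Satisfied.
Vote: requires three-fifths of all unit owners (704); 3/5 of 704 = 422.40, rounded up to 423, so 423 needed; 142 in favor. Not satisfied.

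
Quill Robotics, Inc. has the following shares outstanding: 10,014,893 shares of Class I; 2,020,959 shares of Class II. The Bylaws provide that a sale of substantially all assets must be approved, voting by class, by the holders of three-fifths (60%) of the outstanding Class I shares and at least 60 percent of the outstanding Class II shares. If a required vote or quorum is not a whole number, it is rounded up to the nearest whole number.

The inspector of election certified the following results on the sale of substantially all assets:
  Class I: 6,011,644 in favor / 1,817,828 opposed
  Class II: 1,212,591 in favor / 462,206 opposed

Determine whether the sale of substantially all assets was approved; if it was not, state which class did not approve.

Class I: 3/5 of 10014893 = 6008935.80, rounded up to 6008936; 6,008,936 required, 6,011,644 in favor — approved.
Class II: 3/5 of 2020959 = 1212575.40, rounded up to 1212576; 1,212,576 required, 1,212,591 in favor — approved.

Approved — every class gave the required vote.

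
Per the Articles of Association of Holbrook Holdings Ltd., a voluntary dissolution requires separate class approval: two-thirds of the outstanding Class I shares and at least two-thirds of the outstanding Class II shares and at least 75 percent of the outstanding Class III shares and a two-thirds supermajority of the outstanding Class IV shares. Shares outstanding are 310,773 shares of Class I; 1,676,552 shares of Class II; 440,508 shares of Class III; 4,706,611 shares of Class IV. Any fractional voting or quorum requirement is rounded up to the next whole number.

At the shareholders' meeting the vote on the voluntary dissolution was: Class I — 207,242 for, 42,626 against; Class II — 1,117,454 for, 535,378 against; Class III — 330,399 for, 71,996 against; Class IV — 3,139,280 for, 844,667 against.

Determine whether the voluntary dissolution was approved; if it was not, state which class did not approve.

Not approved — the Class II shares did not give the required vote.

Class I: 2/3 of 310773 = 207182; 207,182 required, 207,242 in favor — approved.
Class II: 2/3 of 1676552 = 1117701.33, rounded up to 1117702; 1,117,702 required, 1,117,454 in favor — not approved.
Class III: 3/4 of 440508 = 330381; 330,381 required, 330,399 in favor — approved.
Class IV: 2/3 of 4706611 = 3137740.67, rounded up to 3137741; 3,137,741 required, 3,139,280 in favor — approved.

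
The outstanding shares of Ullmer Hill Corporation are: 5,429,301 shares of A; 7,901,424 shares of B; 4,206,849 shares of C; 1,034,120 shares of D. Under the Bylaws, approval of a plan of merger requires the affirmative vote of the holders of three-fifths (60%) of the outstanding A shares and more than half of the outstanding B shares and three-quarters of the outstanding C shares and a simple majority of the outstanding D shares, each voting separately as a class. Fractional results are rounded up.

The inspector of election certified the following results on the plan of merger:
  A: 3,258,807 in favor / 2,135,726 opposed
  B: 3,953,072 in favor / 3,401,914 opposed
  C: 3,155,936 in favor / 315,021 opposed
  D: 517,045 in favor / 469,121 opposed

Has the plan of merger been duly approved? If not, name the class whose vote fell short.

Not approved — the D shares did not give the required vote.

A: 3/5 of 5429301 = 3257580.60, rounded up to 3257581; 3,257,581 required, 3,258,807 in favor — approved.
B: a majority of 7901424 is 3950713; 3,950,713 required, 3,953,072 in favor — approved.
C: 3/4 of 4206849 = 3155136.75, rounded up to 3155137; 3,155,137 required, 3,155,936 in favor — approved.
D: a majority of 1034120 is 517061; 517,061 required, 517,045 in favor — not approved.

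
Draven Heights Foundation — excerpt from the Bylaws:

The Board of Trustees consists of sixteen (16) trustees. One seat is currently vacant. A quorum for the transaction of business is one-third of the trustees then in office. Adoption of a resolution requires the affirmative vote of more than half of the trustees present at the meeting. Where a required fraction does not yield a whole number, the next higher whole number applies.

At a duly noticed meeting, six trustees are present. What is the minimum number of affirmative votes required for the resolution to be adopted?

4

The resolution requires a majority of the trustees present (6).
A majority of 6 is 4.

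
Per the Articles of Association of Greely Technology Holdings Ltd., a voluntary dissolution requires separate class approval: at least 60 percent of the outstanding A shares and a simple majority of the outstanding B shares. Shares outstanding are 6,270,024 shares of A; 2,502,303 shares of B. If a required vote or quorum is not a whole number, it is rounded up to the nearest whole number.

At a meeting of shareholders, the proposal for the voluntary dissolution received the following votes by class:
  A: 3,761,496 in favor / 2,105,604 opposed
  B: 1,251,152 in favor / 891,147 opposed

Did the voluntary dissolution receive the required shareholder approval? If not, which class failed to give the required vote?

A: 3/5 of 6270024 = 3762014.40, rounded up to 3762015; 3,762,015 required, 3,761,496 in favor — not approved.
B: a majority of 2502303 is 1251152; 1,251,152 required, 1,251,152 in favor — approved.

Not approved — the A shares did not give the required vote.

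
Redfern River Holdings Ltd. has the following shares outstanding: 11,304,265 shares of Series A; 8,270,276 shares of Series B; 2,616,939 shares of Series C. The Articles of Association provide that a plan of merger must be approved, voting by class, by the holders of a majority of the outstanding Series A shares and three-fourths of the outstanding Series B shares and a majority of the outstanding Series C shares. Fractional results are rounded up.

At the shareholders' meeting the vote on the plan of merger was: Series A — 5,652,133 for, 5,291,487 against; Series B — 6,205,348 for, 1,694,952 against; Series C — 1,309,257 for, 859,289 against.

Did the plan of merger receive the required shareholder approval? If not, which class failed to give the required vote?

Approved — every class gave the required vote.

Series A: a majority of 11304265 is 5652133; 5,652,133 required, 5,652,133 in favor — approved.
Series B: 3/4 of 8270276 = 6202707; 6,202,707 required, 6,205,348 in favor — approved.
Series C: a majority of 2616939 is 1308470; 1,308,470 required, 1,309,257 in favor — approved.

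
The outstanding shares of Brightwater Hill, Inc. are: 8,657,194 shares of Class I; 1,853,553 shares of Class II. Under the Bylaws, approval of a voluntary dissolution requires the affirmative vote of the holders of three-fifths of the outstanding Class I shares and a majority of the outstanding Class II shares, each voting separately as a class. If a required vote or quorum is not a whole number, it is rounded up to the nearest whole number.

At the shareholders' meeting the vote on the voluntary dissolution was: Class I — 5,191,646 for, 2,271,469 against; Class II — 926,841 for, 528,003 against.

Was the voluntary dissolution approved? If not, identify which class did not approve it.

Class I: 3/5 of 8657194 = 5194316.40, rounded up to 5194317; 5,194,317 required, 5,191,646 in favor — not approved.
Class II: a majority of 1853553 is 926777; 926,777 required, 926,841 in favor — approved.

Not approved — the Class I shares did not give the required vote.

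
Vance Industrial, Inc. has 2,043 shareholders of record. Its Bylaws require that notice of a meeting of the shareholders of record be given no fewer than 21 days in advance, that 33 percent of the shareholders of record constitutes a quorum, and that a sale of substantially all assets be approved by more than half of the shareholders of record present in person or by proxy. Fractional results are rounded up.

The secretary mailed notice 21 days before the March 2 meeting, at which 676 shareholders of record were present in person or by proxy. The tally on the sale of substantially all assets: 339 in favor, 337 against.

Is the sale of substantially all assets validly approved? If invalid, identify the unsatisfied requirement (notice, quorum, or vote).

Notice: 21 days given; 21 required. Satisfied.
Quorum: 33% of 2,043 = 674.19, rounded up to 675; 676 present. Satisfied.
Vote: requires a majority of those present (676); a majority of 676 is 339, so 339 needed; 339 in favor. Satisfied.

Valid — all requirements satisfied.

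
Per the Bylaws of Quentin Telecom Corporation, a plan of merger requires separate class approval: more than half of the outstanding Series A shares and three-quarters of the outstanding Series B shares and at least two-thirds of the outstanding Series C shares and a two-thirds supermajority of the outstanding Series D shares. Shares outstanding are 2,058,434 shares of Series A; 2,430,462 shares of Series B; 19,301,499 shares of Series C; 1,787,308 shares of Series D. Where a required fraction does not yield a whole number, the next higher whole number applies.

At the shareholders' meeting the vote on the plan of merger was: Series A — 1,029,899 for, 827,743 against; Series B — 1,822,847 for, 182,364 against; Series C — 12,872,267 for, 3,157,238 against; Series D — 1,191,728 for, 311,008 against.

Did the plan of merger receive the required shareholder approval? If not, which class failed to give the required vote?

Approved — every class gave the required vote.

Series A: a majority of 2058434 is 1029218; 1,029,218 required, 1,029,899 in favor — approved.
Series B: 3/4 of 2430462 = 1822846.50, rounded up to 1822847; 1,822,847 required, 1,822,847 in favor — approved.
Series C: 2/3 of 19301499 = 12867666; 12,867,666 required, 12,872,267 in favor — approved.
Series D: 2/3 of 1787308 = 1191538.67, rounded up to 1191539; 1,191,539 required, 1,191,728 in favor — approved.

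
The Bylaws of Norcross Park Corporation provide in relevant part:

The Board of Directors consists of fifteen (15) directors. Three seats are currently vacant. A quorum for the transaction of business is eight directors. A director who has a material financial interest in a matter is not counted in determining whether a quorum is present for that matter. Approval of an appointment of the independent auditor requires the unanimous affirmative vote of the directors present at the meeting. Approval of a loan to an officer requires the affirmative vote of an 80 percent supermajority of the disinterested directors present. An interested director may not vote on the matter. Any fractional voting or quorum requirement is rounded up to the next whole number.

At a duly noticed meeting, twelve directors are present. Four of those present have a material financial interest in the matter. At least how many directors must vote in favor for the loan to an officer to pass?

7

The loan to an officer requires four-fifths of the disinterested directors present (12 − 4 = 8).
4/5 of 8 = 6.40, rounded up to 7.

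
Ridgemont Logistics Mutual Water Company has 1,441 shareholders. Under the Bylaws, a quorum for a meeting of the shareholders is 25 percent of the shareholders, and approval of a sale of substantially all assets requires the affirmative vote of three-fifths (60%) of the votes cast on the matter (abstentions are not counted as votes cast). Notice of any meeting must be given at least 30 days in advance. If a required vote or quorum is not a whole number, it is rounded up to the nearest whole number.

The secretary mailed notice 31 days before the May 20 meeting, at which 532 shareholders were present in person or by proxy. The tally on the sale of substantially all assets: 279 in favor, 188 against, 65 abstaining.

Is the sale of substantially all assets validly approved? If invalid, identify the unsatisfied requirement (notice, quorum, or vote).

Notice: 31 days given; 30 required. Satisfied.
Quorum: 25% of 1,441 = 360.25, rounded up to 361; 532 present. Satisfied.
Vote: requires three-fifths of the votes cast (532 − 65 abstaining = 467); 3/5 of 467 = 280.20, rounded up to 281, so 281 needed; 279 in favor. Not satisfied.

Invalid — vote requirement not satisfied.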